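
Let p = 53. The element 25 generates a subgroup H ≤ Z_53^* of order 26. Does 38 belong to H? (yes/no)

yes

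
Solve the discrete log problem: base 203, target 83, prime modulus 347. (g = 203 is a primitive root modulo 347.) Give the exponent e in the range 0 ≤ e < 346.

312

Baby-step giant-step with m = ceil(sqrt(346)) = 19.
Baby table (203^j mod 347 for j=0..18):
  0:1  1:203  2:263  3:298  4:116  5:299  6:319  7:215
  8:270  9:331  10:222  11:303  12:90  13:226  14:74  15:101
  16:30  17:191  18:256
Giant step factor: 203^(-19) ≡ 55 (mod 347).
Scan 83·55^i mod 347 for i = 0, 1, …:
  i=0: 83   i=1: 54   i=2: 194   i=3: 260
  i=4: 73   i=5: 198   i=6: 133   i=7: 28
  i=8: 152   i=9: 32     …   i=15: 68
  i=16: 270
Match at i=16, j=8: e = 16·19 + 8 = 312.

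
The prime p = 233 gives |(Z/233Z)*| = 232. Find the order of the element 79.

The order of 79 must divide p − 1 = 232 = 2^3 · 29.
Divisors: 1, 2, 4, 8, 29, 58, 116, 232.
Check each in increasing order: 79^1 ≡ 79;  79^2 ≡ 183;  79^4 ≡ 170;  79^8 ≡ 8;  79^29 ≡ 97;  79^58 ≡ 89;  79^116 ≡ 232;  79^232 ≡ 1.
Smallest exponent giving 1 is 232.

232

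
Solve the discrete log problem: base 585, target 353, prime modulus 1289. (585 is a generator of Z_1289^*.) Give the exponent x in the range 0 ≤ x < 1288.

819

Baby-step giant-step with m = ceil(sqrt(1288)) = 36.
Baby table (585^j mod 1289 for j=0..35):
  0:1  1:585  2:640  3:590  4:987  5:1212  6:70  7:991
  8:974  9:52  10:773  11:1055  12:1033  13:1053  14:1152  15:1062
  16:1261  17:377  18:126  19:237  20:722  21:867  22:618  23:610
  24:1086  25:1122  26:269  27:107  28:723  29:163  30:1258  31:1200
  32:784  33:1045  34:339  35:1098
Giant step factor: 585^(-36) ≡ 932 (mod 1289).
Scan 353·932^i mod 1289 for i = 0, 1, …:
  i=0: 353   i=1: 301   i=2: 819   i=3: 220
  i=4: 89   i=5: 452   i=6: 1050   i=7: 249
  i=8: 48   i=9: 910     …   i=21: 1119
  i=22: 107
Match at i=22, j=27: x = 22·36 + 27 = 819.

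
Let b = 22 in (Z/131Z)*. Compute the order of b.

The order of 22 must divide p − 1 = 130 = 2 · 5 · 13.
Divisors: 1, 2, 5, 10, 13, 26, 65, 130.
Check each in increasing order: 22^1 ≡ 22;  22^2 ≡ 91;  22^5 ≡ 92;  22^10 ≡ 80;  22^13 ≡ 78;  22^26 ≡ 58;  22^65 ≡ 130;  22^130 ≡ 1.
Smallest exponent giving 1 is 130.

130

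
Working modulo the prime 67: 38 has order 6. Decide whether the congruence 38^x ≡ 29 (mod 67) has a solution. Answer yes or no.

yes

⟨38⟩ has order 6; its elements mod 67 are {1, 29, 30, 37, 38, 66}.
29 is in this set.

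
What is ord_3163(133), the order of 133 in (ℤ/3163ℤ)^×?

3162

The order of 133 must divide p − 1 = 3162 = 2 · 3 · 17 · 31.
Divisors: 1, 2, 3, 6, 17, 31, 34, 51, 62, 93, 102, 186, 527, 1054, 1581, 3162.
Check each in increasing order: 133^1 ≡ 133;  133^2 ≡ 1874;  133^3 ≡ 2528;  133^6 ≡ 1524;  133^17 ≡ 2236;  133^31 ≡ 156;  133^34 ≡ 2156;  133^51 ≡ 404;  133^62 ≡ 2195;  133^93 ≡ 816;  133^102 ≡ 1903;  133^186 ≡ 1626;  133^527 ≡ 537;  133^1054 ≡ 536;  133^1581 ≡ 3162;  133^3162 ≡ 1.
Smallest exponent giving 1 is 3162.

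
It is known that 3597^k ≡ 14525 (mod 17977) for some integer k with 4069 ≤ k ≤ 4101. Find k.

Compute 3597^4069 mod 17977 = 16432, then multiply by 3597 repeatedly:
  3597^4069=16432  3597^4070=15505  3597^4071=6831  3597^4072=14525
Found 14525 at exponent 4072.

4072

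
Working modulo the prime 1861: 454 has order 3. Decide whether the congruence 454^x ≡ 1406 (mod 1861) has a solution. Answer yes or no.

yes

1406 ∈ ⟨454⟩ iff 1406^3 ≡ 1 (mod 1861), since |⟨454⟩| = 3.
1406^3 mod 1861 = 1.
Since 1 = 1, 1406 lies in the subgroup.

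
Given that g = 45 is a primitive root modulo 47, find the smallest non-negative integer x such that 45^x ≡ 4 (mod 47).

Successive powers of 45 modulo 47:
  45^0=1  45^1=45  45^2=4
So 45^2 ≡ 4 (mod 47), giving x = 2.

2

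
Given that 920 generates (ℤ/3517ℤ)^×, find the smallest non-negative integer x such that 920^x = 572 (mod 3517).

2136

Baby-step giant-step with m = ceil(sqrt(3516)) = 60.
Baby table (920^j mod 3517 for j=0..59):
  0:1  1:920  2:2320  3:3098  4:1390  5:2129  6:3228  7:1412
  8:1267  9:1513  10:2745  11:194  12:2630  13:3421  14:3122  15:2368
  16:1537  17:206  18:3119  19:3125  20:1611  21:1463  22:2466  23:255
  24:2478  25:744  26:2182  27:2750  28:1277  29:162  30:1326  31:3038
  32:2462  33:92  34:232  35:2420  36:139  37:1268  38:2433  39:1548
  40:3292  41:503  42:2033  43:2833  44:263  45:2804  46:1719  47:2347
  48:3319  49:724  50:1367  51:2071  52:2623  53:498  54:950  55:1784
  56:2358  57:2888  58:1625  59:275
Giant step factor: 920^(-60) ≡ 1837 (mod 3517).
Scan 572·1837^i mod 3517 for i = 0, 1, …:
  i=0: 572   i=1: 2698   i=2: 773   i=3: 2650
  i=4: 522   i=5: 2290   i=6: 398   i=7: 3107
  i=8: 2985   i=9: 442     …   i=34: 517
  i=35: 139
Match at i=35, j=36: x = 35·60 + 36 = 2136.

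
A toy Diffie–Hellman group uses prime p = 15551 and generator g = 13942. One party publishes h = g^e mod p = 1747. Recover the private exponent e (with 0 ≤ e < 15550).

10892

Baby-step giant-step with m = ceil(sqrt(15550)) = 125.
Baby table (13942^j mod 15551 for j=0..124):
  0:1  1:13942  2:7415  3:12433  4:9440  5:4367  6:2549  7:4123
  8:6370  9:14330  10:5163  11:12518  12:12634  13:12602  14:1886  15:13422
  16:4341  17:13281  18:13496  19:9683  20:2155  21:478  22:8448  23:14293
  24:2492  25:2530  26:3592  27:5444  28:11368  29:12415  30:7300  31:10856
  32:12020  33:5264  34:5519  35:15101  36:8704  37:6715  38:3510  39:12974
  40:9827  41:3724  42:10770  43:10435  44:5165  45:9300  46:11913  47:6366
  48:5215  49:6605  50:9439  51:5976  52:10685  53:7241  54:12481  55:9963
  56:2614  57:8395  58:6264  59:13823  60:12274  61:904  62:7258  63:679
  64:11610  65:11812  66:13365  67:2748  68:10503  69:4610  70:337  71:2052
  72:10695  73:6702  74:8876  75:9885  76:3708  77:5412  78:652  79:8400
  80:13770  81:4245  82:12235  83:1451  84:13542  85:13424  86:1123  87:12560
  88:7260  89:13012  90:10889  91:5576  92:1143  93:11482  94:50  95:12856
  96:13077  97:15161  98:5470  99:636  100:3042  101:3987  102:7480  103:1154
  104:9334  105:3860  106:9660  107:8060  108:994  109:2407  110:14887  111:10908
  112:6107  113:2069  114:14444  115:8349  116:2523  117:14855  118:192  119:2092
  120:8539  121:7833  122:8564  123:14261  124:7327
Giant step factor: 13942^(-125) ≡ 1686 (mod 15551).
Scan 1747·1686^i mod 15551 for i = 0, 1, …:
  i=0: 1747   i=1: 6303   i=2: 5525   i=3: 101
  i=4: 14776   i=5: 15185   i=6: 4964   i=7: 2866
  i=8: 11266   i=9: 6705     …   i=86: 11934
  i=87: 13281
Match at i=87, j=17: e = 87·125 + 17 = 10892.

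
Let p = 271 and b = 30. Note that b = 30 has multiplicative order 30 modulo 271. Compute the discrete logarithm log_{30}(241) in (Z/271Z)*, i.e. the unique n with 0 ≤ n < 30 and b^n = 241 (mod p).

Successive powers of 30 modulo 271:
  30^0=1  30^1=30  30^2=87  30^3=171  30^4=252  30^5=243
  30^6=244  30^7=3  30^8=90  30^9=261  30^10=242  30^11=214
  30^12=187  30^13=190  30^14=9  30^15=270  30^16=241
So 30^16 ≡ 241 (mod 271), giving n = 16.

16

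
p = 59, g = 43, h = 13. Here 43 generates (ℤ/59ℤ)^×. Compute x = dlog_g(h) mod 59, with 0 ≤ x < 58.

33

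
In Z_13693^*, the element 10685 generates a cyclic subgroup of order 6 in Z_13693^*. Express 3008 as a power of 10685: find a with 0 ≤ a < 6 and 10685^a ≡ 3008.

Successive powers of 10685 modulo 13693:
  10685^0=1  10685^1=10685  10685^2=10684  10685^3=13692  10685^4=3008
So 10685^4 ≡ 3008 (mod 13693), giving a = 4.

4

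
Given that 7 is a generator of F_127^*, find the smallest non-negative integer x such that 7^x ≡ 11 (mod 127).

74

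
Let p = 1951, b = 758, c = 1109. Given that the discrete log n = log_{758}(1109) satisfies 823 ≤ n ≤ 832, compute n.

Compute 758^823 mod 1951 = 975, then multiply by 758 repeatedly:
  758^823=975  758^824=1572  758^825=1466  758^826=1109
Found 1109 at exponent 826.

826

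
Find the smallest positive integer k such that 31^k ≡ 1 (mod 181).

20

The order of 31 must divide p − 1 = 180 = 2^2 · 3^2 · 5.
Divisors: 1, 2, 3, 4, 5, 6, 9, 10, 12, 15, 18, 20, 30, 36, 45, 60, 90, 180.
Check each in increasing order: 31^1 ≡ 31;  31^2 ≡ 56;  31^3 ≡ 107;  31^4 ≡ 59;  31^5 ≡ 19;  31^6 ≡ 46;  31^9 ≡ 35;  31^10 ≡ 180;  31^12 ≡ 125;  31^15 ≡ 162;  31^18 ≡ 139;  31^20 ≡ 1.
Smallest exponent giving 1 is 20.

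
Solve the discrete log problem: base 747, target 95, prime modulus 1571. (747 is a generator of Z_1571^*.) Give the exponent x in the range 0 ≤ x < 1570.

1550

Baby-step giant-step with m = ceil(sqrt(1570)) = 40.
Baby table (747^j mod 1571 for j=0..39):
  0:1  1:747  2:304  3:864  4:1298  5:299  6:271  7:1349
  8:692  9:65  10:1425  11:908  12:1175  13:1107  14:583  15:334
  16:1280  17:992  18:1083  19:1507  20:893  21:967  22:1260  23:191
  24:1287  25:1508  26:69  27:1271  28:553  29:1489  30:15  31:208
  32:1418  33:392  34:618  35:1343  36:923  37:1383  38:954  39:975
Giant step factor: 747^(-40) ≡ 1170 (mod 1571).
Scan 95·1170^i mod 1571 for i = 0, 1, …:
  i=0: 95   i=1: 1180   i=2: 1262   i=3: 1371
  i=4: 79   i=5: 1312   i=6: 173   i=7: 1322
  i=8: 876   i=9: 628     …   i=37: 141
  i=38: 15
Match at i=38, j=30: x = 38·40 + 30 = 1550.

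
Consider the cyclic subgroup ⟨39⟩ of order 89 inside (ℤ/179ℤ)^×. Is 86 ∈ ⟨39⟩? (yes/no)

86 ∈ ⟨39⟩ iff 86^89 ≡ 1 (mod 179), since |⟨39⟩| = 89.
86^89 mod 179 = 178.
Since 178 ≠ 1, 86 does not lie in the subgroup.

no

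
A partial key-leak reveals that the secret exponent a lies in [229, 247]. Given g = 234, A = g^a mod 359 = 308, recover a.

235

Compute 234^229 mod 359 = 226, then multiply by 234 repeatedly:
  234^229=226  234^230=111  234^231=126  234^232=46  234^233=353
  234^234=32  234^235=308
Found 308 at exponent 235.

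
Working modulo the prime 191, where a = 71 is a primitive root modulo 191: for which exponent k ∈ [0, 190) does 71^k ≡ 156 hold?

112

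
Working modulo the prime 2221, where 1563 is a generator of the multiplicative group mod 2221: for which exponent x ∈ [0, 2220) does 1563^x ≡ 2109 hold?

Baby-step giant-step with m = ceil(sqrt(2220)) = 48.
Baby table (1563^j mod 2221 for j=0..47):
  0:1  1:1563  2:2090  3:1800  4:1614  5:1847  6:1782  7:132
  8:1984  9:476  10:2174  11:2053  12:1715  13:2019  14:1877  15:2031
  16:644  17:459  18:34  19:2059  20:2209  21:1233  22:1572  23:610
  24:621  25:46  26:826  27:637  28:623  29:951  30:564  31:2016
  32:1630  33:203  34:1907  35:59  36:1156  37:1155  38:1813  39:1944
  40:144  41:751  42:1125  43:1564  44:1432  45:1669  46:1193  47:1240
Giant step factor: 1563^(-48) ≡ 1355 (mod 2221).
Scan 2109·1355^i mod 2221 for i = 0, 1, …:
  i=0: 2109   i=1: 1489   i=2: 927   i=3: 1220
  i=4: 676   i=5: 928   i=6: 354   i=7: 2155
  i=8: 1631   i=9: 110     …   i=39: 1408
  i=40: 1
Match at i=40, j=0: x = 40·48 + 0 = 1920.

1920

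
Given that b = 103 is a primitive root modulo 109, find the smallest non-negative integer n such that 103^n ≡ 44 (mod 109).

35

Baby-step giant-step with m = ceil(sqrt(108)) = 11.
Baby table (103^j mod 109 for j=0..10):
  0:1  1:103  2:36  3:2  4:97  5:72  6:4  7:85
  8:35  9:8  10:61
Giant step factor: 103^(-11) ≡ 95 (mod 109).
Scan 44·95^i mod 109 for i = 0, 1, …:
  i=0: 44   i=1: 38   i=2: 13   i=3: 36
Match at i=3, j=2: n = 3·11 + 2 = 35.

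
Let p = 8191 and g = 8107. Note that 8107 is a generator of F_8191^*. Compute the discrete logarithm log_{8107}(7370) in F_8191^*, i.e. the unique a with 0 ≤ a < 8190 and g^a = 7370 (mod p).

3443

Baby-step giant-step with m = ceil(sqrt(8190)) = 91.
Baby table (8107^j mod 8191 for j=0..90):
  0:1  1:8107  2:7056  3:5239  4:2238  5:401  6:7271  7:3561
  8:3943  9:4619  10:5172  11:7866  12:2727  13:280  14:1053  15:1649
  16:731  17:4124  18:5797  19:4512  20:5969  21:6446  22:7333  23:6544
  24:7292  25:1797  26:4681  27:8155  28:3024  29:8096  30:7980  31:1342
  32:1946  33:356  34:2860  35:5490  36:5727  37:2201  38:3509  39:120
  40:6302  41:3047  42:6164  43:6448  44:7165  45:4274  46:1388  47:6273
  48:5483  49:6315  50:1955  51:7791  52:836  53:3495  54:1296  55:5810
  56:3420  57:7596  58:834  59:3663  60:3566  61:3523  62:7135  63:6794
  64:2674  65:4732  66:3871  67:2476  68:4982  69:7444  70:5411  71:4172
  72:1765  73:7369  74:3520  75:7387  76:2008  77:3339  78:6209  79:2668
  80:5236  81:2490  82:3806  83:7936  84:5038  85:2740  86:7379  87:2680
  88:4228  89:5252  90:1146
Giant step factor: 8107^(-91) ≡ 311 (mod 8191).
Scan 7370·311^i mod 8191 for i = 0, 1, …:
  i=0: 7370   i=1: 6781   i=2: 3804   i=3: 3540
  i=4: 3346   i=5: 349   i=6: 2056   i=7: 518
  i=8: 5469   i=9: 5322     …   i=36: 1297
  i=37: 2008
Match at i=37, j=76: a = 37·91 + 76 = 3443.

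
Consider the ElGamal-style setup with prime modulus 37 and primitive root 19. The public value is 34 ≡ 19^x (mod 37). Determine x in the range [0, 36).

Successive powers of 19 modulo 37:
  19^0=1  19^1=19  19^2=28  19^3=14  19^4=7  19^5=22
  19^6=11  19^7=24  19^8=12  19^9=6  19^10=3  19^11=20
  19^12=10  19^13=5  19^14=21  19^15=29  19^16=33  19^17=35
  19^18=36  19^19=18  19^20=9  19^21=23  19^22=30  19^23=15
  19^24=26  19^25=13  19^26=25  19^27=31  19^28=34
So 19^28 ≡ 34 (mod 37), giving x = 28.

28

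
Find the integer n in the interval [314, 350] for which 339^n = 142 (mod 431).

347

Compute 339^314 mod 431 = 82, then multiply by 339 repeatedly:
  339^314=82  339^315=214  339^316=138  339^317=234  339^318=22
  339^319=131  339^320=16  339^321=252  339^322=90  339^323=340
  339^324=183  339^325=404  339^326=329  339^327=333  339^328=396
  339^329=203  339^330=288  339^331=226  339^332=327  339^333=86
  339^334=277  339^335=376  339^336=319  339^337=391  339^338=232
  339^339=206  339^340=12  339^341=189  339^342=283  339^343=255
  339^344=245  339^345=303  339^346=139  339^347=142
Found 142 at exponent 347.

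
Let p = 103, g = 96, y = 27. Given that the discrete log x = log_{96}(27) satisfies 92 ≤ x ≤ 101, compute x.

93

Compute 96^92 mod 103 = 55, then multiply by 96 repeatedly:
  96^92=55  96^93=27
Found 27 at exponent 93.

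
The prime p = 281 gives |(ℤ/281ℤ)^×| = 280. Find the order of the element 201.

140

The order of 201 must divide p − 1 = 280 = 2^3 · 5 · 7.
Divisors: 1, 2, 4, 5, 7, 8, 10, 14, 20, 28, 35, 40, 56, 70, 140, 280.
Check each in increasing order: 201^1 ≡ 201;  201^2 ≡ 218;  201^4 ≡ 35;  201^5 ≡ 10;  201^7 ≡ 213;  201^8 ≡ 101;  201^10 ≡ 100;  201^14 ≡ 128;  201^20 ≡ 165;  201^28 ≡ 86;  201^35 ≡ 53;  201^40 ≡ 249;  201^56 ≡ 90;  201^70 ≡ 280;  201^140 ≡ 1.
Smallest exponent giving 1 is 140.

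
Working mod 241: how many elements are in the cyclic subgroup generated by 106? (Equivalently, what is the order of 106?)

20

The order of 106 must divide p − 1 = 240 = 2^4 · 3 · 5.
Divisors: 1, 2, 3, 4, 5, 6, 8, 10, 12, 15, 16, 20, 24, 30, 40, 48, 60, 80, 120, 240.
Check each in increasing order: 106^1 ≡ 106;  106^2 ≡ 150;  106^3 ≡ 235;  106^4 ≡ 87;  106^5 ≡ 64;  106^6 ≡ 36;  106^8 ≡ 98;  106^10 ≡ 240;  106^12 ≡ 91;  106^15 ≡ 177;  106^16 ≡ 205;  106^20 ≡ 1.
Smallest exponent giving 1 is 20.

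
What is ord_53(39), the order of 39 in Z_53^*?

52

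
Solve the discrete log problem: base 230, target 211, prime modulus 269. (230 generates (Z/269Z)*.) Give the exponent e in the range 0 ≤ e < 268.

186

Baby-step giant-step with m = ceil(sqrt(268)) = 17.
Baby table (230^j mod 269 for j=0..16):
  0:1  1:230  2:176  3:130  4:41  5:15  6:222  7:219
  8:67  9:77  10:225  11:102  12:57  13:198  14:79  15:147
  16:185
Giant step factor: 230^(-17) ≡ 241 (mod 269).
Scan 211·241^i mod 269 for i = 0, 1, …:
  i=0: 211   i=1: 10   i=2: 258   i=3: 39
  i=4: 253   i=5: 179   i=6: 99   i=7: 187
  i=8: 144   i=9: 3   i=10: 185
Match at i=10, j=16: e = 10·17 + 16 = 186.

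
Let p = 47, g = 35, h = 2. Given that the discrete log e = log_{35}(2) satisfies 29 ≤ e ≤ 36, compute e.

Compute 35^29 mod 47 = 20, then multiply by 35 repeatedly:
  35^29=20  35^30=42  35^31=13  35^32=32  35^33=39
  35^34=2
Found 2 at exponent 34.

34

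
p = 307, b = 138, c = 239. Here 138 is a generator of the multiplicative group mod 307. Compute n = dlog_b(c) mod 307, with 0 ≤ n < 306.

285

Baby-step giant-step with m = ceil(sqrt(306)) = 18.
Baby table (138^j mod 307 for j=0..17):
  0:1  1:138  2:10  3:152  4:100  5:292  6:79  7:157
  8:176  9:35  10:225  11:43  12:101  13:123  14:89  15:2
  16:276  17:20
Giant step factor: 138^(-18) ≡ 102 (mod 307).
Scan 239·102^i mod 307 for i = 0, 1, …:
  i=0: 239   i=1: 125   i=2: 163   i=3: 48
  i=4: 291   i=5: 210   i=6: 237   i=7: 228
  i=8: 231   i=9: 230     …   i=14: 301
  i=15: 2
Match at i=15, j=15: n = 15·18 + 15 = 285.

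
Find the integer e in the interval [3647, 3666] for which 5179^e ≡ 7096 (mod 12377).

3652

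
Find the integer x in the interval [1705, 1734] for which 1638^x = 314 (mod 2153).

1725

Compute 1638^1705 mod 2153 = 237, then multiply by 1638 repeatedly:
  1638^1705=237  1638^1706=666  1638^1707=1490  1638^1708=1271  1638^1709=2100
  1638^1710=1459  1638^1711=12  1638^1712=279  1638^1713=566  1638^1714=1318
  1638^1715=1578  1638^1716=1164  1638^1717=1227  1638^1718=1077  1638^1719=819
  1638^1720=203  1638^1721=952  1638^1722=604  1638^1723=1125  1638^1724=1935
  1638^1725=314
Found 314 at exponent 1725.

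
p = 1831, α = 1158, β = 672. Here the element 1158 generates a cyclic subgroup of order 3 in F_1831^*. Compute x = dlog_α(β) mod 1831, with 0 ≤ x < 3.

Successive powers of 1158 modulo 1831:
  1158^0=1  1158^1=1158  1158^2=672
So 1158^2 ≡ 672 (mod 1831), giving x = 2.

2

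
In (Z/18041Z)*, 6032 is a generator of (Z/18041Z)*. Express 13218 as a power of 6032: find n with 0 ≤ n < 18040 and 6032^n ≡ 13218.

3445

Baby-step giant-step with m = ceil(sqrt(18040)) = 135.
Baby table (6032^j mod 18041 for j=0..134):
  0:1  1:6032  2:14368  3:16853  4:14302  5:15643  6:4146  7:3846
  8:16387  9:17786  10:13366  11:16524  12:14284  13:15313  14:16137  15:7189
  16:11525  17:6827  18:10902  19:1419  20:7974  21:1862  22:10082  23:16454
  24:6987  25:1808  26:9092  27:16345  28:17016  29:5263  30:12297  31:8953
  32:7783  33:4374  34:8026  35:8829  36:17537  37:8801  38:11010  39:3399
  40:8192  41:17886  42:3172  43:10044  44:3730  45:2233  46:10870  47:6846
  48:17264  49:3796  50:3443  51:2985  52:602  53:5023  54:7897  55:6464
  56:4247  57:17725  58:6234  59:6044  60:14588  61:8859  62:46  63:6857
  64:11452  65:17516  66:8416  67:15979  68:10306  69:14547  70:14121  71:6311
  72:1442  73:2382  74:7588  75:799  76:2621  77:5956  78:6961  79:7345
  80:14385  81:11151  82:5984  83:13488  84:12747  85:17203  86:14705  87:11004
  88:3289  89:12189  90:6973  91:7565  92:6391  93:14936  94:15239  95:2753
  96:8376  97:9232  98:12898  99:7944  100:1312  101:12026  102:16012  103:10911
  104:1584  105:10999  106:9211  107:12513  108:12913  109:8219  110:340  111:12247
  112:14050  113:11023  114:9651  115:14566  116:2442  117:8688  118:14952  119:3505
  120:16149  121:7409  122:3531  123:10612  124:2116  125:8725  126:3603  127:11932
  128:8275  129:13394  130:5010  131:1645  132:90  133:1650  134:12209
Giant step factor: 6032^(-135) ≡ 14626 (mod 18041).
Scan 13218·14626^i mod 18041 for i = 0, 1, …:
  i=0: 13218   i=1: 17153   i=2: 1632   i=3: 1389
  i=4: 1348   i=5: 15076   i=6: 4474   i=7: 2017
  i=8: 3607   i=9: 4098     …   i=24: 15929
  i=25: 14121
Match at i=25, j=70: n = 25·135 + 70 = 3445.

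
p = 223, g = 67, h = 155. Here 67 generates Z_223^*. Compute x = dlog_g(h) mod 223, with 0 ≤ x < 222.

Baby-step giant-step with m = ceil(sqrt(222)) = 15.
Baby table (67^j mod 223 for j=0..14):
  0:1  1:67  2:29  3:159  4:172  5:151  6:82  7:142
  8:148  9:104  10:55  11:117  12:34  13:48  14:94
Giant step factor: 67^(-15) ≡ 95 (mod 223).
Scan 155·95^i mod 223 for i = 0, 1, …:
  i=0: 155   i=1: 7   i=2: 219   i=3: 66
  i=4: 26   i=5: 17   i=6: 54   i=7: 1
Match at i=7, j=0: x = 7·15 + 0 = 105.

105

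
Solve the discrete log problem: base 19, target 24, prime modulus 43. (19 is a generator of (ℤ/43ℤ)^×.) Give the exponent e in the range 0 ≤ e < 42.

22

Successive powers of 19 modulo 43:
  19^0=1  19^1=19  19^2=17  19^3=22  19^4=31  19^5=30
  19^6=11  19^7=37  19^8=15  19^9=27  19^10=40  19^11=29
  19^12=35  19^13=20  19^14=36  19^15=39  19^16=10  19^17=18
  19^18=41  19^19=5  19^20=9  19^21=42  19^22=24
So 19^22 ≡ 24 (mod 43), giving e = 22.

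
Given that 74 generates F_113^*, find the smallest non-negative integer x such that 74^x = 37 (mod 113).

93

Baby-step giant-step with m = ceil(sqrt(112)) = 11.
Baby table (74^j mod 113 for j=0..10):
  0:1  1:74  2:52  3:6  4:105  5:86  6:36  7:65
  8:64  9:103  10:51
Giant step factor: 74^(-11) ≡ 108 (mod 113).
Scan 37·108^i mod 113 for i = 0, 1, …:
  i=0: 37   i=1: 41   i=2: 21   i=3: 8
  i=4: 73   i=5: 87   i=6: 17   i=7: 28
  i=8: 86
Match at i=8, j=5: x = 8·11 + 5 = 93.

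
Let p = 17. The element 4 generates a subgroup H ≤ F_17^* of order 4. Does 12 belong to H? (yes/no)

⟨4⟩ has order 4; its elements mod 17 are {1, 4, 13, 16}.
12 is not in this set.

no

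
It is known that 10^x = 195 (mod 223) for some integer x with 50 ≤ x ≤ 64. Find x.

57

Compute 10^50 mod 223 = 38, then multiply by 10 repeatedly:
  10^50=38  10^51=157  10^52=9  10^53=90  10^54=8
  10^55=80  10^56=131  10^57=195
Found 195 at exponent 57.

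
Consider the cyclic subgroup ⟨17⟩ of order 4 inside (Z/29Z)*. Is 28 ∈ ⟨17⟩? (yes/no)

yes

⟨17⟩ has order 4; its elements mod 29 are {1, 12, 17, 28}.
28 is in this set.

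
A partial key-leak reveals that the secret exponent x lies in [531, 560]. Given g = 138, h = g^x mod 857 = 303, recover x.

Compute 138^531 mod 857 = 545, then multiply by 138 repeatedly:
  138^531=545  138^532=651  138^533=710  138^534=282  138^535=351
  138^536=446  138^537=701  138^538=754  138^539=355  138^540=141
  138^541=604  138^542=223  138^543=779  138^544=377  138^545=606
  138^546=499  138^547=302  138^548=540  138^549=818  138^550=617
  138^551=303
Found 303 at exponent 551.

551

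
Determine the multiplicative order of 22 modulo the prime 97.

The order of 22 must divide p − 1 = 96 = 2^5 · 3.
Divisors: 1, 2, 3, 4, 6, 8, 12, 16, 24, 32, 48, 96.
Check each in increasing order: 22^1 ≡ 22;  22^2 ≡ 96;  22^3 ≡ 75;  22^4 ≡ 1.
Smallest exponent giving 1 is 4.

4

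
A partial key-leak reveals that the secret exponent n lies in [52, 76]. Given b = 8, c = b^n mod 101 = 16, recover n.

Compute 8^52 mod 101 = 37, then multiply by 8 repeatedly:
  8^52=37  8^53=94  8^54=45  8^55=57  8^56=52
  8^57=12  8^58=96  8^59=61  8^60=84  8^61=66
  8^62=23  8^63=83  8^64=58  8^65=60  8^66=76
  8^67=2  8^68=16
Found 16 at exponent 68.

68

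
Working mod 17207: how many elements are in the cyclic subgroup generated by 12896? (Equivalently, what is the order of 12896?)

1229

The order of 12896 must divide p − 1 = 17206 = 2 · 7 · 1229.
Divisors: 1, 2, 7, 14, 1229, 2458, 8603, 17206.
Check each in increasing order: 12896^1 ≡ 12896;  12896^2 ≡ 1161;  12896^7 ≡ 16368;  12896^14 ≡ 15641;  12896^1229 ≡ 1.
Smallest exponent giving 1 is 1229.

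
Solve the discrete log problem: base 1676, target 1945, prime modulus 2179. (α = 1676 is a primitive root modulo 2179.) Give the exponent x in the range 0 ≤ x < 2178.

Baby-step giant-step with m = ceil(sqrt(2178)) = 47.
Baby table (1676^j mod 2179 for j=0..46):
  0:1  1:1676  2:245  3:968  4:1192  5:1828  6:54  7:1165
  8:156  9:2155  10:1177  11:657  12:737  13:1898  14:1887  15:883
  16:367  17:614  18:576  19:79  20:1664  21:1923  22:207  23:471
  24:598  25:2087  26:517  27:1429  28:283  29:1465  30:1786  31:1569
  32:1770  33:901  34:29  35:666  36:568  37:1924  38:1883  39:716
  40:1566  41:1100  42:166  43:1483  44:1448  45:1621  46:1762
Giant step factor: 1676^(-47) ≡ 1518 (mod 2179).
Scan 1945·1518^i mod 2179 for i = 0, 1, …:
  i=0: 1945   i=1: 2144   i=2: 1345   i=3: 2166
  i=4: 2056   i=5: 680   i=6: 1573   i=7: 1809
  i=8: 522   i=9: 1419   i=10: 1190   i=11: 29
Match at i=11, j=34: x = 11·47 + 34 = 551.

551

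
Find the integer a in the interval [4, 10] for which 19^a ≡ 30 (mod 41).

Compute 19^4 mod 41 = 23, then multiply by 19 repeatedly:
  19^4=23  19^5=27  19^6=21  19^7=30
Found 30 at exponent 7.

7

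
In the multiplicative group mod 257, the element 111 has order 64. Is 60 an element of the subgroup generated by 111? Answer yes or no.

60 ∈ ⟨111⟩ iff 60^64 ≡ 1 (mod 257), since |⟨111⟩| = 64.
60^64 mod 257 = 1.
Since 1 = 1, 60 lies in the subgroup.

yes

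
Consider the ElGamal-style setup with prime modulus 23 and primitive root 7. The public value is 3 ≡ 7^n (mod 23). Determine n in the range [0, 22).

2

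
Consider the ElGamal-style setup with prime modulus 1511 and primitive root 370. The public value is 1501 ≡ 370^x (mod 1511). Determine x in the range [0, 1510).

499

Baby-step giant-step with m = ceil(sqrt(1510)) = 39.
Baby table (370^j mod 1511 for j=0..38):
  0:1  1:370  2:910  3:1258  4:72  5:953  6:547  7:1427
  8:651  9:621  10:98  11:1507  12:31  13:893  14:1012  15:1223
  16:721  17:834  18:336  19:418  20:538  21:1119  22:16  23:1387
  24:961  25:485  26:1152  27:138  28:1197  29:167  30:1350  31:870
  32:57  33:1447  34:496  35:689  36:1082  37:1436  38:959
Giant step factor: 370^(-39) ≡ 954 (mod 1511).
Scan 1501·954^i mod 1511 for i = 0, 1, …:
  i=0: 1501   i=1: 1037   i=2: 1104   i=3: 49
  i=4: 1416   i=5: 30   i=6: 1422   i=7: 1221
  i=8: 1364   i=9: 285   i=10: 1421   i=11: 267
  i=12: 870
Match at i=12, j=31: x = 12·39 + 31 = 499.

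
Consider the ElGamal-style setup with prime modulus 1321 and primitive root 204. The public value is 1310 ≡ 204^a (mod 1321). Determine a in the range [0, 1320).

Baby-step giant-step with m = ceil(sqrt(1320)) = 37.
Baby table (204^j mod 1321 for j=0..36):
  0:1  1:204  2:665  3:918  4:1011  5:168  6:1247  7:756
  8:988  9:760  10:483  11:778  12:192  13:859  14:864  15:563
  16:1246  17:552  18:323  19:1163  20:793  21:610  22:266  23:103
  24:1197  25:1124  26:763  27:1095  28:131  29:304  30:1250  31:47
  32:341  33:872  34:874  35:1282  36:1291
Giant step factor: 204^(-37) ≡ 1114 (mod 1321).
Scan 1310·1114^i mod 1321 for i = 0, 1, …:
  i=0: 1310   i=1: 956   i=2: 258   i=3: 755
  i=4: 914   i=5: 1026   i=6: 299   i=7: 194
  i=8: 793
Match at i=8, j=20: a = 8·37 + 20 = 316.

316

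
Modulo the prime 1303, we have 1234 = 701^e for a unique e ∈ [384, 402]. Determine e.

Compute 701^384 mod 1303 = 178, then multiply by 701 repeatedly:
  701^384=178  701^385=993  701^386=291  701^387=723  701^388=1259
  701^389=428  701^390=338  701^391=1095  701^392=128  701^393=1124
  701^394=912  701^395=842  701^396=1286  701^397=1113  701^398=1019
  701^399=275  701^400=1234
Found 1234 at exponent 400.

400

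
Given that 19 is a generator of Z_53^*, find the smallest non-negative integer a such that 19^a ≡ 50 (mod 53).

11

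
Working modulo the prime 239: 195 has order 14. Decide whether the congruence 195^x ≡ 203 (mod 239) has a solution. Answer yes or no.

⟨195⟩ has order 14; its elements mod 239 are {1, 10, 24, 38, 44, 98, 100, 139, 141, 195, 201, 215, 229, 238}.
203 is not in this set.

no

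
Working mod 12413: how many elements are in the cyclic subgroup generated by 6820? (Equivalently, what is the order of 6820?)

The order of 6820 must divide p − 1 = 12412 = 2^2 · 29 · 107.
Divisors: 1, 2, 4, 29, 58, 107, 116, 214, 428, 3103, 6206, 12412.
Check each in increasing order: 6820^1 ≡ 6820;  6820^2 ≡ 889;  6820^4 ≡ 8302;  6820^29 ≡ 6341;  6820^58 ≡ 2574;  6820^107 ≡ 1645;  6820^116 ≡ 9347;  6820^214 ≡ 12404;  6820^428 ≡ 81;  6820^3103 ≡ 1.
Smallest exponent giving 1 is 3103.

3103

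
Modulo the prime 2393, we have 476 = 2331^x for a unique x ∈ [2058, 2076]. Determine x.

2067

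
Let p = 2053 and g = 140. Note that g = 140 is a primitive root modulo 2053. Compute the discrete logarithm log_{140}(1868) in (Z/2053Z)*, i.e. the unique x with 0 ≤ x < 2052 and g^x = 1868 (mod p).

Baby-step giant-step with m = ceil(sqrt(2052)) = 46.
Baby table (140^j mod 2053 for j=0..45):
  0:1  1:140  2:1123  3:1192  4:587  5:60  6:188  7:1684
  8:1718  9:319  10:1547  11:1015  12:443  13:430  14:663  15:435
  16:1363  17:1944  18:1164  19:773  20:1464  21:1713  22:1672  23:38
  24:1214  25:1614  26:130  27:1776  28:227  29:985  30:349  31:1641
  32:1857  33:1302  34:1616  35:410  36:1969  37:558  38:106  39:469
  40:2017  41:1119  42:632  43:201  44:1451  45:1946
Giant step factor: 140^(-46) ≡ 863 (mod 2053).
Scan 1868·863^i mod 2053 for i = 0, 1, …:
  i=0: 1868   i=1: 479   i=2: 724   i=3: 700
  i=4: 518   i=5: 1533   i=6: 847   i=7: 93
  i=8: 192   i=9: 1456     …   i=17: 1807
  i=18: 1214
Match at i=18, j=24: x = 18·46 + 24 = 852.

852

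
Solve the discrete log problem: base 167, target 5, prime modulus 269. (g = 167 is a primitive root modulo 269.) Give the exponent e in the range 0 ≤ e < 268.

Baby-step giant-step with m = ceil(sqrt(268)) = 17.
Baby table (167^j mod 269 for j=0..16):
  0:1  1:167  2:182  3:266  4:37  5:261  6:9  7:158
  8:24  9:242  10:64  11:197  12:81  13:77  14:216  15:26
  16:38
Giant step factor: 167^(-17) ≡ 22 (mod 269).
Scan 5·22^i mod 269 for i = 0, 1, …:
  i=0: 5   i=1: 110   i=2: 268   i=3: 247
  i=4: 54   i=5: 112   i=6: 43   i=7: 139
  i=8: 99   i=9: 26
Match at i=9, j=15: e = 9·17 + 15 = 168.

168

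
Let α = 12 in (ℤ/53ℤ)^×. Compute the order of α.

52

The order of 12 must divide p − 1 = 52 = 2^2 · 13.
Divisors: 1, 2, 4, 13, 26, 52.
Check each in increasing order: 12^1 ≡ 12;  12^2 ≡ 38;  12^4 ≡ 13;  12^13 ≡ 23;  12^26 ≡ 52;  12^52 ≡ 1.
Smallest exponent giving 1 is 52.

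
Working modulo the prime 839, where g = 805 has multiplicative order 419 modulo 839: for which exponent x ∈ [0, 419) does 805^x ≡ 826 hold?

416

Baby-step giant-step with m = ceil(sqrt(419)) = 21.
Baby table (805^j mod 839 for j=0..20):
  0:1  1:805  2:317  3:129  4:648  5:621  6:700  7:531
  8:404  9:527  10:540  11:98  12:24  13:23  14:57  15:579
  16:450  17:641  18:20  19:159  20:467
Giant step factor: 805^(-21) ≡ 293 (mod 839).
Scan 826·293^i mod 839 for i = 0, 1, …:
  i=0: 826   i=1: 386   i=2: 672   i=3: 570
  i=4: 49   i=5: 94   i=6: 694   i=7: 304
  i=8: 138   i=9: 162     …   i=18: 111
  i=19: 641
Match at i=19, j=17: x = 19·21 + 17 = 416.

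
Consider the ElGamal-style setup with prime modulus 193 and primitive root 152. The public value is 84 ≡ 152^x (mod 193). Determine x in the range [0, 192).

64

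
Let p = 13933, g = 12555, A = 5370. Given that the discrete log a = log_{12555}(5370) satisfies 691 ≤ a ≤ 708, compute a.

Compute 12555^691 mod 13933 = 2152, then multiply by 12555 repeatedly:
  12555^691=2152  12555^692=2273  12555^693=2731  12555^694=12525  12555^695=3537
  12555^696=2564  12555^697=5790  12555^698=4989  12555^699=8060  12555^700=11854
  12555^701=8597  12555^702=10317  12555^703=8767  12555^704=12918  12555^705=5370
Found 5370 at exponent 705.

705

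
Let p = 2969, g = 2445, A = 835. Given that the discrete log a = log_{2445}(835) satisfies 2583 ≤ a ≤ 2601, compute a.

Compute 2445^2583 mod 2969 = 2943, then multiply by 2445 repeatedly:
  2445^2583=2943  2445^2584=1748  2445^2585=1469  2445^2586=2184  2445^2587=1618
  2445^2588=1302  2445^2589=622  2445^2590=662  2445^2591=485  2445^2592=1194
  2445^2593=803  2445^2594=826  2445^2595=650  2445^2596=835
Found 835 at exponent 2596.

2596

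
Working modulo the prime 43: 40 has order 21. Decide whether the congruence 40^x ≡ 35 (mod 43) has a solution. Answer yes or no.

yes

⟨40⟩ has order 21; its elements mod 43 are {1, 4, 6, 9, 10, 11, 13, 14, 15, 16, 17, 21, 23, 24, 25, 31, 35, 36, 38, 40, 41}.
35 is in this set.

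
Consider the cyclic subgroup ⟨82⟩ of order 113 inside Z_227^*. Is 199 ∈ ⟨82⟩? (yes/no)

no

199 ∈ ⟨82⟩ iff 199^113 ≡ 1 (mod 227), since |⟨82⟩| = 113.
199^113 mod 227 = 226.
Since 226 ≠ 1, 199 does not lie in the subgroup.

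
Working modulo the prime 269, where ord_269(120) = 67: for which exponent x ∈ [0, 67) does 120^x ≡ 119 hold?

Baby-step giant-step with m = ceil(sqrt(67)) = 9.
Baby table (120^j mod 269 for j=0..8):
  0:1  1:120  2:143  3:213  4:5  5:62  6:177  7:258
  8:25
Giant step factor: 120^(-9) ≡ 105 (mod 269).
Scan 119·105^i mod 269 for i = 0, 1, …:
  i=0: 119   i=1: 121   i=2: 62
Match at i=2, j=5: x = 2·9 + 5 = 23.

23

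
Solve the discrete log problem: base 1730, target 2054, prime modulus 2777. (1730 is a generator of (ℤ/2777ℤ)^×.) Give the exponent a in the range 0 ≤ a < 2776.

Baby-step giant-step with m = ceil(sqrt(2776)) = 53.
Baby table (1730^j mod 2777 for j=0..52):
  0:1  1:1730  2:2071  3:500  4:1353  5:2456  6:70  7:1689
  8:566  9:1676  10:292  11:2523  12:2123  13:1596  14:742  15:686
  16:1001  17:1659  18:1429  19:640  20:1954  21:811  22:645  23:2273
  24:58  25:368  26:707  27:1230  28:718  29:821  30:1283  31:767
  32:2281  33:13  34:274  35:1930  36:946  37:927  38:1381  39:910
  40:2518  41:1804  42:2349  43:1019  44:2252  45:2606  46:1309  47:1315
  48:587  49:1905  50:2128  51:1915  52:2766
Giant step factor: 1730^(-53) ≡ 1324 (mod 2777).
Scan 2054·1324^i mod 2777 for i = 0, 1, …:
  i=0: 2054   i=1: 813   i=2: 1713   i=3: 1980
  i=4: 32   i=5: 713   i=6: 2609   i=7: 2505
  i=8: 882   i=9: 1428     …   i=50: 2105
  i=51: 1689
Match at i=51, j=7: a = 51·53 + 7 = 2710.

2710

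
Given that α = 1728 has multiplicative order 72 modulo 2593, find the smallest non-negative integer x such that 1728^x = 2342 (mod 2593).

44

Baby-step giant-step with m = ceil(sqrt(72)) = 9.
Baby table (1728^j mod 2593 for j=0..8):
  0:1  1:1728  2:1441  3:768  4:2081  5:2070  6:1213  7:920
  8:251
Giant step factor: 1728^(-9) ≡ 625 (mod 2593).
Scan 2342·625^i mod 2593 for i = 0, 1, …:
  i=0: 2342   i=1: 1298   i=2: 2234   i=3: 1216
  i=4: 251
Match at i=4, j=8: x = 4·9 + 8 = 44.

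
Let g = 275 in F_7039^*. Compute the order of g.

3519

The order of 275 must divide p − 1 = 7038 = 2 · 3^2 · 17 · 23.
Divisors: 1, 2, 3, 6, 9, 17, 18, 23, 34, 46, 51, 69, 102, 138, 153, 207, 306, 391, 414, 782, 1173, 2346, 3519, 7038.
Check each in increasing order: 275^1 ≡ 275;  275^2 ≡ 5235;  275^3 ≡ 3669;  275^6 ≡ 2993;  275^9 ≡ 477;  275^17 ≡ 6305;  275^18 ≡ 2281;  275^23 ≡ 6345;  275^34 ≡ 3792;  275^46 ≡ 2984;  275^51 ≡ 4116;  275^69 ≡ 5609;  275^102 ≡ 5622;  275^138 ≡ 3590;  275^153 ≡ 2959;  275^207 ≡ 4770;  275^306 ≡ 6204;  275^391 ≡ 1639;  275^414 ≡ 2852;  275^782 ≡ 4462;  275^1173 ≡ 6736;  275^2346 ≡ 302;  275^3519 ≡ 1.
Smallest exponent giving 1 is 3519.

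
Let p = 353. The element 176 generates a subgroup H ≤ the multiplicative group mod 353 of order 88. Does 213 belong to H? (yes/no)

213 ∈ ⟨176⟩ iff 213^88 ≡ 1 (mod 353), since |⟨176⟩| = 88.
213^88 mod 353 = 1.
Since 1 = 1, 213 lies in the subgroup.

yes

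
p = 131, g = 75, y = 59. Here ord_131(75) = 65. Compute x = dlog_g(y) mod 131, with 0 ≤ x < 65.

33

Baby-step giant-step with m = ceil(sqrt(65)) = 9.
Baby table (75^j mod 131 for j=0..8):
  0:1  1:75  2:123  3:55  4:64  5:84  6:12  7:114
  8:35
Giant step factor: 75^(-9) ≡ 105 (mod 131).
Scan 59·105^i mod 131 for i = 0, 1, …:
  i=0: 59   i=1: 38   i=2: 60   i=3: 12
Match at i=3, j=6: x = 3·9 + 6 = 33.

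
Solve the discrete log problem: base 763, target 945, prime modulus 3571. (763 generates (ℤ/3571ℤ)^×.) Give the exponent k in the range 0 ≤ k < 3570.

Baby-step giant-step with m = ceil(sqrt(3570)) = 60.
Baby table (763^j mod 3571 for j=0..59):
  0:1  1:763  2:96  3:1828  4:2074  5:509  6:2699  7:2441
  8:1992  9:2221  10:1969  11:2527  12:3332  13:3335  14:2053  15:2341
  16:683  17:3334  18:1290  19:2245  20:2426  21:1260  22:781  23:3117
  24:3556  25:2839  26:2131  27:1148  28:1029  29:3078  30:2367  31:2666
  32:2259  33:2395  34:2604  35:1376  36:14  37:3540  38:1344  39:595
  40:468  41:3555  42:2076  43:2035  44:2891  45:2526  46:2569  47:3239
  48:225  49:267  50:174  51:635  52:2420  53:253  54:205  55:2862
  56:1825  57:3356  58:221  59:786
Giant step factor: 763^(-60) ≡ 17 (mod 3571).
Scan 945·17^i mod 3571 for i = 0, 1, …:
  i=0: 945   i=1: 1781   i=2: 1709   i=3: 485
  i=4: 1103   i=5: 896   i=6: 948   i=7: 1832
  i=8: 2576   i=9: 940     …   i=20: 2870
  i=21: 2367
Match at i=21, j=30: k = 21·60 + 30 = 1290.

1290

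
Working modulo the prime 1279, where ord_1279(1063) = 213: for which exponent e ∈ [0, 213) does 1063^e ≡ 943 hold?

97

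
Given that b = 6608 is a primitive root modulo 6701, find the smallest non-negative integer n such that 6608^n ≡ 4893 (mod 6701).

5549

Baby-step giant-step with m = ceil(sqrt(6700)) = 82.
Baby table (6608^j mod 6701 for j=0..81):
  0:1  1:6608  2:1948  3:6464  4:1938  5:693  6:2561  7:3063
  8:3284  9:2834  10:4478  11:5709  12:5143  13:4173  14:569  15:691
  16:2747  17:5868  18:3758  19:5659  20:3092  21:587  22:5718  23:4306
  24:1602  25:5137  26:4731  27:2283  28:2113  29:4521  30:1710  31:1794
  32:683  33:3491  34:3686  35:5654  36:3557  37:4249  38:202  39:1317
  40:4838  41:5734  42:2818  43:5966  44:1345  45:2234  46:6670  47:2883
  48:6622  49:646  50:231  51:5321  52:1021  53:5562  54:5412  55:5960
  56:1903  57:3948  58:1391  59:4657  60:2464  61:5383  62:1956  63:5720
  64:4120  65:5498  66:4663  67:1906  68:3669  69:534  70:3946  71:1577
  72:761  73:2938  74:1507  75:570  76:598  77:4695  78:5631  79:5696
  80:6352  81:5653
Giant step factor: 6608^(-82) ≡ 2752 (mod 6701).
Scan 4893·2752^i mod 6701 for i = 0, 1, …:
  i=0: 4893   i=1: 3227   i=2: 1879   i=3: 4537
  i=4: 1861   i=5: 1908   i=6: 3933   i=7: 1501
  i=8: 2936   i=9: 5167     …   i=66: 2554
  i=67: 5960
Match at i=67, j=55: n = 67·82 + 55 = 5549.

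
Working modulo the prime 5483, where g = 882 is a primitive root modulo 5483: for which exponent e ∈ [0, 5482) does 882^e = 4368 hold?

1771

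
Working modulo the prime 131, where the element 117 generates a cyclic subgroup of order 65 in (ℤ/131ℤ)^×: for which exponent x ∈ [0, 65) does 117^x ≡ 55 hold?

56

Baby-step giant-step with m = ceil(sqrt(65)) = 9.
Baby table (117^j mod 131 for j=0..8):
  0:1  1:117  2:65  3:7  4:33  5:62  6:49  7:100
  8:41
Giant step factor: 117^(-9) ≡ 55 (mod 131).
Scan 55·55^i mod 131 for i = 0, 1, …:
  i=0: 55   i=1: 12   i=2: 5   i=3: 13
  i=4: 60   i=5: 25   i=6: 65
Match at i=6, j=2: x = 6·9 + 2 = 56.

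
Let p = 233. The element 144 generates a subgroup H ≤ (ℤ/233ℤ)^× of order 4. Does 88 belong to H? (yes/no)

no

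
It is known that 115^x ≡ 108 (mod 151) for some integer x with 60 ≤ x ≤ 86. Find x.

79

Compute 115^60 mod 151 = 64, then multiply by 115 repeatedly:
  115^60=64  115^61=112  115^62=45  115^63=41  115^64=34
  115^65=135  115^66=123  115^67=102  115^68=103  115^69=67
  115^70=4  115^71=7  115^72=50  115^73=12  115^74=21
  115^75=150  115^76=36  115^77=63  115^78=148  115^79=108
Found 108 at exponent 79.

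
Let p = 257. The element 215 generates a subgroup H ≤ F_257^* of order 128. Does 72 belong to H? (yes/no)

yes

72 ∈ ⟨215⟩ iff 72^128 ≡ 1 (mod 257), since |⟨215⟩| = 128.
72^128 mod 257 = 1.
Since 1 = 1, 72 lies in the subgroup.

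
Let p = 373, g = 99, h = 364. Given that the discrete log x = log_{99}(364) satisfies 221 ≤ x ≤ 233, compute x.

230

Compute 99^221 mod 373 = 195, then multiply by 99 repeatedly:
  99^221=195  99^222=282  99^223=316  99^224=325  99^225=97
  99^226=278  99^227=293  99^228=286  99^229=339  99^230=364
Found 364 at exponent 230.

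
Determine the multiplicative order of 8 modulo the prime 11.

10

The order of 8 must divide p − 1 = 10 = 2 · 5.
Divisors: 1, 2, 5, 10.
Check each in increasing order: 8^1 ≡ 8;  8^2 ≡ 9;  8^5 ≡ 10;  8^10 ≡ 1.
Smallest exponent giving 1 is 10.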